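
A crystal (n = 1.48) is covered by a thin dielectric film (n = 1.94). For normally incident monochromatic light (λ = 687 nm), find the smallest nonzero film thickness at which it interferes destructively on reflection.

Top surface (1.0 → 1.94): reflection off a higher-index medium gives a half-wave phase shift.
At the lower boundary (n = 1.94 to n = 1.48) the reflected ray undergoes no phase shift.
Net: one phase inversion between the two reflected rays.
With one net inversion, destructive interference in reflection requires 2 n t = m λ.
Minimum nonzero at m = 1: t = λ / (2 n) = 687 / (2 × 1.94) = 177 nm.

177 nm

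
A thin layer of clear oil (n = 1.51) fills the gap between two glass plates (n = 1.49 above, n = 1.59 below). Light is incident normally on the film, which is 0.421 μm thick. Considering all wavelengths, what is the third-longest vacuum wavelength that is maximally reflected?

Top surface (1.49 → 1.51): reflection off a higher-index medium gives a half-wave phase shift.
At the lower boundary (n = 1.51 to n = 1.59) the reflected ray undergoes a half-wave phase shift.
Net: no relative phase inversion (both shifts match).
For strong reflection here: 2 n t = m λ.
λ = 2 n t / m. The third-longest wavelength is m = 3: λ = 2 × 1.51 × 421 / 3.00 = 424 nm.

424 nm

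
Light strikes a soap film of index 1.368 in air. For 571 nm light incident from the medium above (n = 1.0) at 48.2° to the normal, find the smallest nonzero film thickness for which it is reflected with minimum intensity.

At the upper boundary (n = 1.0 to n = 1.368) the reflected ray undergoes a half-wave phase shift.
At the lower boundary (n = 1.368 to n = 1.0) the reflected ray undergoes no phase shift.
Net: one phase inversion between the two reflected rays.
So the condition for destructive reflection is 2 n t cos θ_r = m λ.
Snell's law: 1.0 sin 48.2° = 1.368 sin θ_r → sin θ_r = 0.545, cos θ_r = 0.838.
Minimum nonzero at m = 1: t = λ / (2 n cos θ_r) = 571 / (2 × 1.368 × 0.838) = 249 nm.

249 nm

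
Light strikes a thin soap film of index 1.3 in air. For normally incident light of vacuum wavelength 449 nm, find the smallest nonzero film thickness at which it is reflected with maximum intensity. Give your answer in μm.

Top surface (1.0 → 1.3): reflection off a higher-index medium gives a half-wave phase shift.
Bottom surface (1.3 → 1.0): reflection off a lower-index medium gives no phase shift.
Net: one phase inversion between the two reflected rays.
So the condition for constructive reflection is 2 n t = (m + ½) λ.
Minimum at m = 0: t = λ / (4 n) = 449 / (4 × 1.3) = 86.3 nm.

0.0863 μm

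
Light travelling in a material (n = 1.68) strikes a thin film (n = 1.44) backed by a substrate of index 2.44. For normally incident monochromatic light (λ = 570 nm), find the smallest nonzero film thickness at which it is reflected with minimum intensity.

198 nm

At the upper boundary (n = 1.68 to n = 1.44) the reflected ray undergoes no phase shift.
At the lower boundary (n = 1.44 to n = 2.44) the reflected ray undergoes a half-wave phase shift.
Net: one phase inversion between the two reflected rays.
With one net inversion, destructive interference in reflection requires 2 n t = m λ.
Minimum nonzero at m = 1: t = λ / (2 n) = 570 / (2 × 1.44) = 198 nm.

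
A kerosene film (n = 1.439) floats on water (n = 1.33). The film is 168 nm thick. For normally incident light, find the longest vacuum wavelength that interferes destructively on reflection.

484 nm

Top surface (1.0 → 1.439): reflection off a higher-index medium gives a half-wave phase shift.
At the lower boundary (n = 1.439 to n = 1.33) the reflected ray undergoes no phase shift.
The two reflections differ by half a wavelength.
So the condition for destructive reflection is 2 n t = m λ.
λ = 2 n t / m. The longest wavelength is m = 1: λ = 2 × 1.439 × 168 / 1.00 = 484 nm.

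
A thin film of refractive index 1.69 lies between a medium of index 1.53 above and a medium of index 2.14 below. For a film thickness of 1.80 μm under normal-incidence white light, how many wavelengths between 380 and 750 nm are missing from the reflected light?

8

Ray reflecting at the top interface goes from n = 1.53 toward n = 1.69: a half-wave phase shift.
At the lower boundary (n = 1.69 to n = 2.14) the reflected ray undergoes a half-wave phase shift.
The two reflections carry the same phase change, so no net offset.
With no net inversion, destructive interference in reflection requires 2 n t = (m + ½) λ.
λ = 2 n t / (m + ½) = 6084 / (m + ½) nm.
m=7: 811 nm (IR); m=8: 716 nm (visible); m=9: 640 nm (visible); m=10: 579 nm (visible); m=11: 529 nm (visible); m=12: 487 nm (visible); m=13: 451 nm (visible); m=14: 420 nm (visible); m=15: 393 nm (visible); m=16: 369 nm (UV).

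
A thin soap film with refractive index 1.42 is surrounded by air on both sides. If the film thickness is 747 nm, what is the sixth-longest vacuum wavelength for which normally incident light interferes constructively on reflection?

Ray reflecting at the top interface goes from n = 1.0 toward n = 1.42: a half-wave phase shift.
Ray reflecting at the bottom interface goes from n = 1.42 toward n = 1.0: no phase shift.
Net: one phase inversion between the two reflected rays.
For maximum reflection here: 2 n t = (m + ½) λ.
λ = 2 n t / (m + ½). The sixth-longest wavelength is m = 5: λ = 2 × 1.42 × 747 / 5.50 = 386 nm.

386 nm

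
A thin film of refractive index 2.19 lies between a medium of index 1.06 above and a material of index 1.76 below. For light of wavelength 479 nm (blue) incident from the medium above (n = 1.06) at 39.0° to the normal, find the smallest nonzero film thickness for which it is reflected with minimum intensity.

At the upper boundary (n = 1.06 to n = 2.19) the reflected ray undergoes a half-wave phase shift.
At the lower boundary (n = 2.19 to n = 1.76) the reflected ray undergoes no phase shift.
Exactly one π shift → a net half-wave offset.
For dark reflection here: 2 n t cos θ_r = m λ.
Snell's law: 1.06 sin 39.0° = 2.19 sin θ_r → sin θ_r = 0.305, cos θ_r = 0.952.
Minimum nonzero at m = 1: t = λ / (2 n cos θ_r) = 479 / (2 × 2.19 × 0.952) = 115 nm.

115 nm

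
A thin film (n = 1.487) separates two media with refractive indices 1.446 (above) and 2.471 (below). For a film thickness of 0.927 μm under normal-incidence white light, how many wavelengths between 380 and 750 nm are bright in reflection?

4

At the upper boundary (n = 1.446 to n = 1.487) the reflected ray undergoes a half-wave phase shift.
At the lower boundary (n = 1.487 to n = 2.471) the reflected ray undergoes a half-wave phase shift.
The two reflections carry the same phase change, so no net offset.
With no net inversion, constructive interference in reflection requires 2 n t = m λ.
λ = 2 n t / m = 2757 / m nm.
m=3: 919 nm (IR); m=4: 689 nm (visible); m=5: 551 nm (visible); m=6: 459 nm (visible); m=7: 394 nm (visible); m=8: 345 nm (UV).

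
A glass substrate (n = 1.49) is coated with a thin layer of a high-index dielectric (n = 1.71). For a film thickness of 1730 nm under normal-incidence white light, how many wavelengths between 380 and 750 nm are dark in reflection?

At the upper boundary (n = 1.0 to n = 1.71) the reflected ray undergoes a half-wave phase shift.
Ray reflecting at the bottom interface goes from n = 1.71 toward n = 1.49: no phase shift.
Net: one phase inversion between the two reflected rays.
With one net inversion, destructive interference in reflection requires 2 n t = m λ.
λ = 2 n t / m = 5917 / m nm.
m=7: 845 nm (IR); m=8: 740 nm (visible); m=9: 657 nm (visible); m=10: 592 nm (visible); m=11: 538 nm (visible); m=12: 493 nm (visible); m=13: 455 nm (visible); m=14: 423 nm (visible); m=15: 394 nm (visible); m=16: 370 nm (UV).

8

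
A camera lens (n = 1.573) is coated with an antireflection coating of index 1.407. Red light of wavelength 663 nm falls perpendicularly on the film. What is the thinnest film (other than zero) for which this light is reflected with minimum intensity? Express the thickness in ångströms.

Top surface (1.0 → 1.407): reflection off a higher-index medium gives a half-wave phase shift.
Ray reflecting at the bottom interface goes from n = 1.407 toward n = 1.573: a half-wave phase shift.
The two reflections carry the same phase change, so no net offset.
With no net inversion, destructive interference in reflection requires 2 n t = (m + ½) λ.
Minimum at m = 0: t = λ / (4 n) = 663 / (4 × 1.407) = 118 nm.

1178 Å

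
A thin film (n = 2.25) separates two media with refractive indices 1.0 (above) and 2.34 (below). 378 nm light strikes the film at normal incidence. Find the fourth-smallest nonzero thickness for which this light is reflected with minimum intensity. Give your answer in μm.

Ray reflecting at the top interface goes from n = 1.0 toward n = 2.25: a half-wave phase shift.
Bottom surface (2.25 → 2.34): reflection off a higher-index medium gives a half-wave phase shift.
Zero or two π shifts → no net half-wave offset.
For dark reflection here: 2 n t = (m + ½) λ.
The fourth-smallest nonzero thickness corresponds to m = 3: t = (m + ½) λ / (2 n) = 3.50 × 378 / (2 × 2.25) = 294 nm.

0.294 μm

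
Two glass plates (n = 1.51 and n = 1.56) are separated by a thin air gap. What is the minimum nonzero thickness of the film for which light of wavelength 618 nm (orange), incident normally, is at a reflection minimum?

Ray reflecting at the top interface goes from n = 1.51 toward n = 1.0: no phase shift.
Ray reflecting at the bottom interface goes from n = 1.0 toward n = 1.56: a half-wave phase shift.
Net: one phase inversion between the two reflected rays.
For minimum reflection here: 2 n t = m λ.
Minimum nonzero at m = 1: t = λ / (2 n) = 618 / (2 × 1.0) = 309 nm.

309 nm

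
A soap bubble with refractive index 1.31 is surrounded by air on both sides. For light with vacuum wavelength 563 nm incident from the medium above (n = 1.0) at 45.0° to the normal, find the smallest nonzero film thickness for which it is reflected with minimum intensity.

255 nm

Ray reflecting at the top interface goes from n = 1.0 toward n = 1.31: a half-wave phase shift.
Ray reflecting at the bottom interface goes from n = 1.31 toward n = 1.0: no phase shift.
Net: one phase inversion between the two reflected rays.
For weak reflection here: 2 n t cos θ_r = m λ.
Snell's law: 1.0 sin 45.0° = 1.31 sin θ_r → sin θ_r = 0.540, cos θ_r = 0.842.
Minimum nonzero at m = 1: t = λ / (2 n cos θ_r) = 563 / (2 × 1.31 × 0.842) = 255 nm.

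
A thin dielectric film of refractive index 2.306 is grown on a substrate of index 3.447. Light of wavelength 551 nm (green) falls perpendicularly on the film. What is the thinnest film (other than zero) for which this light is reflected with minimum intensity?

Ray reflecting at the top interface goes from n = 1.0 toward n = 2.306: a half-wave phase shift.
At the lower boundary (n = 2.306 to n = 3.447) the reflected ray undergoes a half-wave phase shift.
Zero or two π shifts → no net half-wave offset.
With no net inversion, destructive interference in reflection requires 2 n t = (m + ½) λ.
Minimum at m = 0: t = λ / (4 n) = 551 / (4 × 2.306) = 59.7 nm.

59.7 nm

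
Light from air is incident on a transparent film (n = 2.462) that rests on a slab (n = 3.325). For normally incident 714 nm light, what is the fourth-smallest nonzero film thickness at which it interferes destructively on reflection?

508 nm

Top surface (1.0 → 2.462): reflection off a higher-index medium gives a half-wave phase shift.
Ray reflecting at the bottom interface goes from n = 2.462 toward n = 3.325: a half-wave phase shift.
The two reflections carry the same phase change, so no net offset.
So the condition for destructive reflection is 2 n t = (m + ½) λ.
The fourth-smallest nonzero thickness corresponds to m = 3: t = (m + ½) λ / (2 n) = 3.50 × 714 / (2 × 2.462) = 508 nm.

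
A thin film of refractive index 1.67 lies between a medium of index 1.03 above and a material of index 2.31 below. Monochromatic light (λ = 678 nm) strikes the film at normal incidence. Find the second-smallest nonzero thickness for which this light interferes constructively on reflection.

406 nm

At the upper boundary (n = 1.03 to n = 1.67) the reflected ray undergoes a half-wave phase shift.
At the lower boundary (n = 1.67 to n = 2.31) the reflected ray undergoes a half-wave phase shift.
Zero or two π shifts → no net half-wave offset.
With no net inversion, constructive interference in reflection requires 2 n t = m λ.
The second-smallest nonzero thickness corresponds to m = 2: t = m λ / (2 n) = 2.00 × 678 / (2 × 1.67) = 406 nm.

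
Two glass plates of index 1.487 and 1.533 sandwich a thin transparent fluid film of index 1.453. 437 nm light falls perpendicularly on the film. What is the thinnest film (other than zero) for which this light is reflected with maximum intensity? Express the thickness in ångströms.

Top surface (1.487 → 1.453): reflection off a lower-index medium gives no phase shift.
Ray reflecting at the bottom interface goes from n = 1.453 toward n = 1.533: a half-wave phase shift.
Net: one phase inversion between the two reflected rays.
With one net inversion, constructive interference in reflection requires 2 n t = (m + ½) λ.
Minimum at m = 0: t = λ / (4 n) = 437 / (4 × 1.453) = 75.2 nm.

752 Å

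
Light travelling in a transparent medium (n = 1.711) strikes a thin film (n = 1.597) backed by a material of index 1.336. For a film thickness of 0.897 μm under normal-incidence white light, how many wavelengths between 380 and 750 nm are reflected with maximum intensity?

4

Ray reflecting at the top interface goes from n = 1.711 toward n = 1.597: no phase shift.
At the lower boundary (n = 1.597 to n = 1.336) the reflected ray undergoes no phase shift.
Zero or two π shifts → no net half-wave offset.
With no net inversion, constructive interference in reflection requires 2 n t = m λ.
λ = 2 n t / m = 2865 / m nm.
m=3: 955 nm (IR); m=4: 716 nm (visible); m=5: 573 nm (visible); m=6: 478 nm (visible); m=7: 409 nm (visible); m=8: 358 nm (UV).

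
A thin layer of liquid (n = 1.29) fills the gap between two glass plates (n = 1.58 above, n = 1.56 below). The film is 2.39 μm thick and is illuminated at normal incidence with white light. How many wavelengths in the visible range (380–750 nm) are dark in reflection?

8

Top surface (1.58 → 1.29): reflection off a lower-index medium gives no phase shift.
Ray reflecting at the bottom interface goes from n = 1.29 toward n = 1.56: a half-wave phase shift.
The two reflections differ by half a wavelength.
For weak reflection here: 2 n t = m λ.
λ = 2 n t / m = 6166 / m nm.
m=8: 771 nm (IR); m=9: 685 nm (visible); m=10: 617 nm (visible); m=11: 561 nm (visible); m=12: 514 nm (visible); m=13: 474 nm (visible); m=14: 440 nm (visible); m=15: 411 nm (visible); m=16: 385 nm (visible); m=17: 363 nm (UV).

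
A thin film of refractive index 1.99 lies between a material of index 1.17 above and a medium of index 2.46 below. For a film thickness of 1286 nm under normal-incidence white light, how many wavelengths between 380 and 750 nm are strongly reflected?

Top surface (1.17 → 1.99): reflection off a higher-index medium gives a half-wave phase shift.
At the lower boundary (n = 1.99 to n = 2.46) the reflected ray undergoes a half-wave phase shift.
Zero or two π shifts → no net half-wave offset.
So the condition for constructive reflection is 2 n t = m λ.
λ = 2 n t / m = 5118 / m nm.
m=6: 853 nm (IR); m=7: 731 nm (visible); m=8: 640 nm (visible); m=9: 569 nm (visible); m=10: 512 nm (visible); m=11: 465 nm (visible); m=12: 427 nm (visible); m=13: 394 nm (visible); m=14: 366 nm (UV).

7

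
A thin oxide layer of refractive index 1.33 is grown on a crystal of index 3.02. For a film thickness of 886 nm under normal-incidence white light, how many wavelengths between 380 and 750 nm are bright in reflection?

Top surface (1.0 → 1.33): reflection off a higher-index medium gives a half-wave phase shift.
Ray reflecting at the bottom interface goes from n = 1.33 toward n = 3.02: a half-wave phase shift.
Net: no relative phase inversion (both shifts match).
With no net inversion, constructive interference in reflection requires 2 n t = m λ.
λ = 2 n t / m = 2357 / m nm.
m=3: 786 nm (IR); m=4: 589 nm (visible); m=5: 471 nm (visible); m=6: 393 nm (visible); m=7: 337 nm (UV).

3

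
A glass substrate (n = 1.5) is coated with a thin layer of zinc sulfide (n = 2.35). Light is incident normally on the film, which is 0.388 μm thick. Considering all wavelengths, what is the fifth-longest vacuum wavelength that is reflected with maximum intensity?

Ray reflecting at the top interface goes from n = 1.0 toward n = 2.35: a half-wave phase shift.
Ray reflecting at the bottom interface goes from n = 2.35 toward n = 1.5: no phase shift.
Net: one phase inversion between the two reflected rays.
For strong reflection here: 2 n t = (m + ½) λ.
λ = 2 n t / (m + ½). The fifth-longest wavelength is m = 4: λ = 2 × 2.35 × 388 / 4.50 = 405 nm.

405 nm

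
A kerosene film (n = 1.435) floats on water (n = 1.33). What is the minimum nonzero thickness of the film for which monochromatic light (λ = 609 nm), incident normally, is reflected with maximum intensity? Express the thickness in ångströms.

1061 Å

Top surface (1.0 → 1.435): reflection off a higher-index medium gives a half-wave phase shift.
Bottom surface (1.435 → 1.33): reflection off a lower-index medium gives no phase shift.
The two reflections differ by half a wavelength.
So the condition for constructive reflection is 2 n t = (m + ½) λ.
Minimum at m = 0: t = λ / (4 n) = 609 / (4 × 1.435) = 106 nm.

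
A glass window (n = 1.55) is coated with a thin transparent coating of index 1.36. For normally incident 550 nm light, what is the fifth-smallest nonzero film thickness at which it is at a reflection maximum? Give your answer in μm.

Top surface (1.0 → 1.36): reflection off a higher-index medium gives a half-wave phase shift.
At the lower boundary (n = 1.36 to n = 1.55) the reflected ray undergoes a half-wave phase shift.
Net: no relative phase inversion (both shifts match).
With no net inversion, constructive interference in reflection requires 2 n t = m λ.
The fifth-smallest nonzero thickness corresponds to m = 5: t = m λ / (2 n) = 5.00 × 550 / (2 × 1.36) = 1011 nm.

1.01 μm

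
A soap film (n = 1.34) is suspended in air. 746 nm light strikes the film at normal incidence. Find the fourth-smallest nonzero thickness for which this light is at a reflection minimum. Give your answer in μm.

Ray reflecting at the top interface goes from n = 1.0 toward n = 1.34: a half-wave phase shift.
At the lower boundary (n = 1.34 to n = 1.0) the reflected ray undergoes no phase shift.
The two reflections differ by half a wavelength.
With one net inversion, destructive interference in reflection requires 2 n t = m λ.
The fourth-smallest nonzero thickness corresponds to m = 4: t = m λ / (2 n) = 4.00 × 746 / (2 × 1.34) = 1113 nm.

1.11 μm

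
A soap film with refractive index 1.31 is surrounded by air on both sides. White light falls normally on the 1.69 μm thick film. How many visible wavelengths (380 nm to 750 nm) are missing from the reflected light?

At the upper boundary (n = 1.0 to n = 1.31) the reflected ray undergoes a half-wave phase shift.
Ray reflecting at the bottom interface goes from n = 1.31 toward n = 1.0: no phase shift.
Exactly one π shift → a net half-wave offset.
For dark reflection here: 2 n t = m λ.
λ = 2 n t / m = 4428 / m nm.
m=5: 886 nm (IR); m=6: 738 nm (visible); m=7: 633 nm (visible); m=8: 553 nm (visible); m=9: 492 nm (visible); m=10: 443 nm (visible); m=11: 403 nm (visible); m=12: 369 nm (UV).

6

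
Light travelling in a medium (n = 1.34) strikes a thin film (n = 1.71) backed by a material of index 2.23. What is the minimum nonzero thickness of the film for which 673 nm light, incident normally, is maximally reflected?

197 nm

Ray reflecting at the top interface goes from n = 1.34 toward n = 1.71: a half-wave phase shift.
At the lower boundary (n = 1.71 to n = 2.23) the reflected ray undergoes a half-wave phase shift.
The two reflections carry the same phase change, so no net offset.
For maximum reflection here: 2 n t = m λ.
Minimum nonzero at m = 1: t = λ / (2 n) = 673 / (2 × 1.71) = 197 nm.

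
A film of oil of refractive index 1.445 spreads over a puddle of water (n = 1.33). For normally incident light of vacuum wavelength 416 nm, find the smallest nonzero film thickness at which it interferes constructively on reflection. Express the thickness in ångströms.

At the upper boundary (n = 1.0 to n = 1.445) the reflected ray undergoes a half-wave phase shift.
Bottom surface (1.445 → 1.33): reflection off a lower-index medium gives no phase shift.
The two reflections differ by half a wavelength.
With one net inversion, constructive interference in reflection requires 2 n t = (m + ½) λ.
Minimum at m = 0: t = λ / (4 n) = 416 / (4 × 1.445) = 72.0 nm.

720 Å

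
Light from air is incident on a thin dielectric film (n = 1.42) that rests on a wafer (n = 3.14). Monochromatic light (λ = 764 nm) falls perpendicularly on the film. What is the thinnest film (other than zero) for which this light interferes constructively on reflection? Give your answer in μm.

Top surface (1.0 → 1.42): reflection off a higher-index medium gives a half-wave phase shift.
At the lower boundary (n = 1.42 to n = 3.14) the reflected ray undergoes a half-wave phase shift.
Net: no relative phase inversion (both shifts match).
With no net inversion, constructive interference in reflection requires 2 n t = m λ.
Minimum nonzero at m = 1: t = λ / (2 n) = 764 / (2 × 1.42) = 269 nm.

0.269 μm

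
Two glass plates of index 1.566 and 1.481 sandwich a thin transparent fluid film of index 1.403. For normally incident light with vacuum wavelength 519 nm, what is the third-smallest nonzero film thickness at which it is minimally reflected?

555 nm

Ray reflecting at the top interface goes from n = 1.566 toward n = 1.403: no phase shift.
At the lower boundary (n = 1.403 to n = 1.481) the reflected ray undergoes a half-wave phase shift.
Exactly one π shift → a net half-wave offset.
With one net inversion, destructive interference in reflection requires 2 n t = m λ.
The third-smallest nonzero thickness corresponds to m = 3: t = m λ / (2 n) = 3.00 × 519 / (2 × 1.403) = 555 nm.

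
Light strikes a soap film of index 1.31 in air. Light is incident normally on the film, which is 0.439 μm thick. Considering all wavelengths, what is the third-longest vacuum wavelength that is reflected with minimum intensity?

383 nm

At the upper boundary (n = 1.0 to n = 1.31) the reflected ray undergoes a half-wave phase shift.
Bottom surface (1.31 → 1.0): reflection off a lower-index medium gives no phase shift.
Net: one phase inversion between the two reflected rays.
So the condition for destructive reflection is 2 n t = m λ.
λ = 2 n t / m. The third-longest wavelength is m = 3: λ = 2 × 1.31 × 439 / 3.00 = 383 nm.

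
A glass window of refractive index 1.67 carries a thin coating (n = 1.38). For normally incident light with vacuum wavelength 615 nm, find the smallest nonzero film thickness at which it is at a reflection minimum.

At the upper boundary (n = 1.0 to n = 1.38) the reflected ray undergoes a half-wave phase shift.
At the lower boundary (n = 1.38 to n = 1.67) the reflected ray undergoes a half-wave phase shift.
The two reflections carry the same phase change, so no net offset.
So the condition for destructive reflection is 2 n t = (m + ½) λ.
Minimum at m = 0: t = λ / (4 n) = 615 / (4 × 1.38) = 111 nm.

111 nm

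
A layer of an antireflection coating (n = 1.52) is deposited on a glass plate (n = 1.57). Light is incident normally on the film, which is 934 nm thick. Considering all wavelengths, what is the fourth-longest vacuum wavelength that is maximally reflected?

Ray reflecting at the top interface goes from n = 1.0 toward n = 1.52: a half-wave phase shift.
At the lower boundary (n = 1.52 to n = 1.57) the reflected ray undergoes a half-wave phase shift.
Zero or two π shifts → no net half-wave offset.
For maximum reflection here: 2 n t = m λ.
λ = 2 n t / m. The fourth-longest wavelength is m = 4: λ = 2 × 1.52 × 934 / 4.00 = 710 nm.

710 nm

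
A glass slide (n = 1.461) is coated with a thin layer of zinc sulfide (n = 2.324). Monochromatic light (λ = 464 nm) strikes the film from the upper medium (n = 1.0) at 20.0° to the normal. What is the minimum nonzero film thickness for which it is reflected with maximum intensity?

50.5 nm

Top surface (1.0 → 2.324): reflection off a higher-index medium gives a half-wave phase shift.
Bottom surface (2.324 → 1.461): reflection off a lower-index medium gives no phase shift.
The two reflections differ by half a wavelength.
With one net inversion, constructive interference in reflection requires 2 n t cos θ_r = (m + ½) λ.
Snell's law: 1.0 sin 20.0° = 2.324 sin θ_r → sin θ_r = 0.147, cos θ_r = 0.989.
Minimum at m = 0: t = λ / (4 n cos θ_r) = 464 / (4 × 2.324 × 0.989) = 50.5 nm.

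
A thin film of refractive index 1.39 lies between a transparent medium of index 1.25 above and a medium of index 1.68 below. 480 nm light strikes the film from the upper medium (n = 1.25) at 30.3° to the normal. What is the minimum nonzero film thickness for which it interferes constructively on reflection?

At the upper boundary (n = 1.25 to n = 1.39) the reflected ray undergoes a half-wave phase shift.
Bottom surface (1.39 → 1.68): reflection off a higher-index medium gives a half-wave phase shift.
The two reflections carry the same phase change, so no net offset.
With no net inversion, constructive interference in reflection requires 2 n t cos θ_r = m λ.
Snell's law: 1.25 sin 30.3° = 1.39 sin θ_r → sin θ_r = 0.454, cos θ_r = 0.891.
Minimum nonzero at m = 1: t = λ / (2 n cos θ_r) = 480 / (2 × 1.39 × 0.891) = 194 nm.

194 nm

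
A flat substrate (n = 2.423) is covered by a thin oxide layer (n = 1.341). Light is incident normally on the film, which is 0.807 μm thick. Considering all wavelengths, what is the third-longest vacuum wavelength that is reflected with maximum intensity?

721 nm

At the upper boundary (n = 1.0 to n = 1.341) the reflected ray undergoes a half-wave phase shift.
Ray reflecting at the bottom interface goes from n = 1.341 toward n = 2.423: a half-wave phase shift.
Net: no relative phase inversion (both shifts match).
So the condition for constructive reflection is 2 n t = m λ.
λ = 2 n t / m. The third-longest wavelength is m = 3: λ = 2 × 1.341 × 807 / 3.00 = 721 nm.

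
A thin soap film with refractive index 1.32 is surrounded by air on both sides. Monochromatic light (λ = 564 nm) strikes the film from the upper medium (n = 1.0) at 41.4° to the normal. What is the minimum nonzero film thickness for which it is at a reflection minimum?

247 nm

Ray reflecting at the top interface goes from n = 1.0 toward n = 1.32: a half-wave phase shift.
Bottom surface (1.32 → 1.0): reflection off a lower-index medium gives no phase shift.
Exactly one π shift → a net half-wave offset.
With one net inversion, destructive interference in reflection requires 2 n t cos θ_r = m λ.
Snell's law: 1.0 sin 41.4° = 1.32 sin θ_r → sin θ_r = 0.501, cos θ_r = 0.865.
Minimum nonzero at m = 1: t = λ / (2 n cos θ_r) = 564 / (2 × 1.32 × 0.865) = 247 nm.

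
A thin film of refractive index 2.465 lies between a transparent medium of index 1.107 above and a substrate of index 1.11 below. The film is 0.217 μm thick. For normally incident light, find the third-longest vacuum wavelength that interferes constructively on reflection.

Ray reflecting at the top interface goes from n = 1.107 toward n = 2.465: a half-wave phase shift.
Ray reflecting at the bottom interface goes from n = 2.465 toward n = 1.11: no phase shift.
Net: one phase inversion between the two reflected rays.
With one net inversion, constructive interference in reflection requires 2 n t = (m + ½) λ.
λ = 2 n t / (m + ½). The third-longest wavelength is m = 2: λ = 2 × 2.465 × 217 / 2.50 = 428 nm.

428 nm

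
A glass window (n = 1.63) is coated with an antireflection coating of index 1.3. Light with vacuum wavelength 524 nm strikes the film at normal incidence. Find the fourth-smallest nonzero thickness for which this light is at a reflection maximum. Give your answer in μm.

0.806 μm

Top surface (1.0 → 1.3): reflection off a higher-index medium gives a half-wave phase shift.
Bottom surface (1.3 → 1.63): reflection off a higher-index medium gives a half-wave phase shift.
The two reflections carry the same phase change, so no net offset.
So the condition for constructive reflection is 2 n t = m λ.
The fourth-smallest nonzero thickness corresponds to m = 4: t = m λ / (2 n) = 4.00 × 524 / (2 × 1.3) = 806 nm.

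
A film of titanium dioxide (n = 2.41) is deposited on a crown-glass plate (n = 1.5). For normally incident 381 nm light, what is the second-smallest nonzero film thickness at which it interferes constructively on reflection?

At the upper boundary (n = 1.0 to n = 2.41) the reflected ray undergoes a half-wave phase shift.
Bottom surface (2.41 → 1.5): reflection off a lower-index medium gives no phase shift.
Exactly one π shift → a net half-wave offset.
So the condition for constructive reflection is 2 n t = (m + ½) λ.
The second-smallest nonzero thickness corresponds to m = 1: t = (m + ½) λ / (2 n) = 1.50 × 381 / (2 × 2.41) = 119 nm.

119 nm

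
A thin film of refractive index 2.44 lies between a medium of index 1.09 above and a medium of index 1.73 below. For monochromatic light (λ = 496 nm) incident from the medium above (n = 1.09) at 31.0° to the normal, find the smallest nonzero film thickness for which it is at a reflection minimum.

104 nm

At the upper boundary (n = 1.09 to n = 2.44) the reflected ray undergoes a half-wave phase shift.
Ray reflecting at the bottom interface goes from n = 2.44 toward n = 1.73: no phase shift.
Exactly one π shift → a net half-wave offset.
With one net inversion, destructive interference in reflection requires 2 n t cos θ_r = m λ.
Snell's law: 1.09 sin 31.0° = 2.44 sin θ_r → sin θ_r = 0.230, cos θ_r = 0.973.
Minimum nonzero at m = 1: t = λ / (2 n cos θ_r) = 496 / (2 × 2.44 × 0.973) = 104 nm.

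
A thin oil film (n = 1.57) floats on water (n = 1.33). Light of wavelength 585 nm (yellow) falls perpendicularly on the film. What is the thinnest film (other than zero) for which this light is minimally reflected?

Top surface (1.0 → 1.57): reflection off a higher-index medium gives a half-wave phase shift.
At the lower boundary (n = 1.57 to n = 1.33) the reflected ray undergoes no phase shift.
Net: one phase inversion between the two reflected rays.
So the condition for destructive reflection is 2 n t = m λ.
Minimum nonzero at m = 1: t = λ / (2 n) = 585 / (2 × 1.57) = 186 nm.

186 nm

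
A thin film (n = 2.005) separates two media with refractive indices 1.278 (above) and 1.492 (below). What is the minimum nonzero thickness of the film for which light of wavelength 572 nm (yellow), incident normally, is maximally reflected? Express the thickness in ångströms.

713 Å

Ray reflecting at the top interface goes from n = 1.278 toward n = 2.005: a half-wave phase shift.
Bottom surface (2.005 → 1.492): reflection off a lower-index medium gives no phase shift.
Net: one phase inversion between the two reflected rays.
So the condition for constructive reflection is 2 n t = (m + ½) λ.
Minimum at m = 0: t = λ / (4 n) = 572 / (4 × 2.005) = 71.3 nm.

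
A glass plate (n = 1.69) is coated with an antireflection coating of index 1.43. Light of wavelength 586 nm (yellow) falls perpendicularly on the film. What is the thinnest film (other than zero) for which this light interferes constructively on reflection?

205 nm

At the upper boundary (n = 1.0 to n = 1.43) the reflected ray undergoes a half-wave phase shift.
Bottom surface (1.43 → 1.69): reflection off a higher-index medium gives a half-wave phase shift.
Zero or two π shifts → no net half-wave offset.
So the condition for constructive reflection is 2 n t = m λ.
Minimum nonzero at m = 1: t = λ / (2 n) = 586 / (2 × 1.43) = 205 nm.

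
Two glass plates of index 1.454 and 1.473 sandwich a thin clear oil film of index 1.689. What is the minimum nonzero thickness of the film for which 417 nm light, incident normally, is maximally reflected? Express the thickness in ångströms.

617 Å

Ray reflecting at the top interface goes from n = 1.454 toward n = 1.689: a half-wave phase shift.
Bottom surface (1.689 → 1.473): reflection off a lower-index medium gives no phase shift.
Net: one phase inversion between the two reflected rays.
With one net inversion, constructive interference in reflection requires 2 n t = (m + ½) λ.
Minimum at m = 0: t = λ / (4 n) = 417 / (4 × 1.689) = 61.7 nm.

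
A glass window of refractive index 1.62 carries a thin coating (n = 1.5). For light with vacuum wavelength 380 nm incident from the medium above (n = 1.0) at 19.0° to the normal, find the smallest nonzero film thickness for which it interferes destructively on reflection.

64.9 nm

Ray reflecting at the top interface goes from n = 1.0 toward n = 1.5: a half-wave phase shift.
Ray reflecting at the bottom interface goes from n = 1.5 toward n = 1.62: a half-wave phase shift.
Net: no relative phase inversion (both shifts match).
With no net inversion, destructive interference in reflection requires 2 n t cos θ_r = (m + ½) λ.
Snell's law: 1.0 sin 19.0° = 1.5 sin θ_r → sin θ_r = 0.217, cos θ_r = 0.976.
Minimum at m = 0: t = λ / (4 n cos θ_r) = 380 / (4 × 1.5 × 0.976) = 64.9 nm.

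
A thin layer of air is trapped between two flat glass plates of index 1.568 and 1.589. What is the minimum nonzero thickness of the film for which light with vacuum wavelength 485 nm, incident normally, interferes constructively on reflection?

121 nm

Ray reflecting at the top interface goes from n = 1.568 toward n = 1.0: no phase shift.
Ray reflecting at the bottom interface goes from n = 1.0 toward n = 1.589: a half-wave phase shift.
The two reflections differ by half a wavelength.
For maximum reflection here: 2 n t = (m + ½) λ.
Minimum at m = 0: t = λ / (4 n) = 485 / (4 × 1.0) = 121 nm.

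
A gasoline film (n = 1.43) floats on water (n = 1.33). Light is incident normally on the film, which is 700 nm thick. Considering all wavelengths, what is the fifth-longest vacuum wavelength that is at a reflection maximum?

At the upper boundary (n = 1.0 to n = 1.43) the reflected ray undergoes a half-wave phase shift.
At the lower boundary (n = 1.43 to n = 1.33) the reflected ray undergoes no phase shift.
Net: one phase inversion between the two reflected rays.
With one net inversion, constructive interference in reflection requires 2 n t = (m + ½) λ.
λ = 2 n t / (m + ½). The fifth-longest wavelength is m = 4: λ = 2 × 1.43 × 700 / 4.50 = 445 nm.

445 nm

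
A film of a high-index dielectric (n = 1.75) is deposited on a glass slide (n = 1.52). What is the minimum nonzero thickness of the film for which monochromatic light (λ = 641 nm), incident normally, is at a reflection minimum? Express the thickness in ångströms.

Top surface (1.0 → 1.75): reflection off a higher-index medium gives a half-wave phase shift.
Ray reflecting at the bottom interface goes from n = 1.75 toward n = 1.52: no phase shift.
Exactly one π shift → a net half-wave offset.
For dark reflection here: 2 n t = m λ.
Minimum nonzero at m = 1: t = λ / (2 n) = 641 / (2 × 1.75) = 183 nm.

1831 Å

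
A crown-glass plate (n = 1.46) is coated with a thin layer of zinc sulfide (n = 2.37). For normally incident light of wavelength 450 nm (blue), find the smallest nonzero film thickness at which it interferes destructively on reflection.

Top surface (1.0 → 2.37): reflection off a higher-index medium gives a half-wave phase shift.
At the lower boundary (n = 2.37 to n = 1.46) the reflected ray undergoes no phase shift.
The two reflections differ by half a wavelength.
With one net inversion, destructive interference in reflection requires 2 n t = m λ.
Minimum nonzero at m = 1: t = λ / (2 n) = 450 / (2 × 2.37) = 94.9 nm.

94.9 nm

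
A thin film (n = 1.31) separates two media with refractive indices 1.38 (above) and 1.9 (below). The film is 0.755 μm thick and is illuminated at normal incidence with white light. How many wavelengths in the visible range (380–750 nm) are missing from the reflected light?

3

Ray reflecting at the top interface goes from n = 1.38 toward n = 1.31: no phase shift.
At the lower boundary (n = 1.31 to n = 1.9) the reflected ray undergoes a half-wave phase shift.
Net: one phase inversion between the two reflected rays.
For dark reflection here: 2 n t = m λ.
λ = 2 n t / m = 1978 / m nm.
m=2: 989 nm (IR); m=3: 659 nm (visible); m=4: 495 nm (visible); m=5: 396 nm (visible); m=6: 330 nm (UV).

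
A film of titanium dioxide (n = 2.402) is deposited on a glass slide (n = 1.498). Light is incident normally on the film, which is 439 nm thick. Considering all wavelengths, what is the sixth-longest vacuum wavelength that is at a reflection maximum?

383 nm

At the upper boundary (n = 1.0 to n = 2.402) the reflected ray undergoes a half-wave phase shift.
At the lower boundary (n = 2.402 to n = 1.498) the reflected ray undergoes no phase shift.
Exactly one π shift → a net half-wave offset.
With one net inversion, constructive interference in reflection requires 2 n t = (m + ½) λ.
λ = 2 n t / (m + ½). The sixth-longest wavelength is m = 5: λ = 2 × 2.402 × 439 / 5.50 = 383 nm.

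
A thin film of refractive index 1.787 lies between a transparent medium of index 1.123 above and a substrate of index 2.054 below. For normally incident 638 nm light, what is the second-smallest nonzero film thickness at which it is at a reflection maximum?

At the upper boundary (n = 1.123 to n = 1.787) the reflected ray undergoes a half-wave phase shift.
Bottom surface (1.787 → 2.054): reflection off a higher-index medium gives a half-wave phase shift.
The two reflections carry the same phase change, so no net offset.
For strong reflection here: 2 n t = m λ.
The second-smallest nonzero thickness corresponds to m = 2: t = m λ / (2 n) = 2.00 × 638 / (2 × 1.787) = 357 nm.

357 nm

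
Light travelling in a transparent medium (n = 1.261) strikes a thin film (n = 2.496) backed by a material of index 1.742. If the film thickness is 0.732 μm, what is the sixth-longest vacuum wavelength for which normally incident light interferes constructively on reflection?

664 nm

Ray reflecting at the top interface goes from n = 1.261 toward n = 2.496: a half-wave phase shift.
Bottom surface (2.496 → 1.742): reflection off a lower-index medium gives no phase shift.
The two reflections differ by half a wavelength.
For bright reflection here: 2 n t = (m + ½) λ.
λ = 2 n t / (m + ½). The sixth-longest wavelength is m = 5: λ = 2 × 2.496 × 732 / 5.50 = 664 nm.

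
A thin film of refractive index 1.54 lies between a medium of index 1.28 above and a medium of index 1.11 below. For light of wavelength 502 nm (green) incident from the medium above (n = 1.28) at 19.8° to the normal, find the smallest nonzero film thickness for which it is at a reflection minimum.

170 nm

Top surface (1.28 → 1.54): reflection off a higher-index medium gives a half-wave phase shift.
Bottom surface (1.54 → 1.11): reflection off a lower-index medium gives no phase shift.
The two reflections differ by half a wavelength.
For dark reflection here: 2 n t cos θ_r = m λ.
Snell's law: 1.28 sin 19.8° = 1.54 sin θ_r → sin θ_r = 0.282, cos θ_r = 0.960.
Minimum nonzero at m = 1: t = λ / (2 n cos θ_r) = 502 / (2 × 1.54 × 0.960) = 170 nm.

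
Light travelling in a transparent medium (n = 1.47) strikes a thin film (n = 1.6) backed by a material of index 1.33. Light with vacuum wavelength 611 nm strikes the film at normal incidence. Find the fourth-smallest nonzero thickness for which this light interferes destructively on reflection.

764 nm

At the upper boundary (n = 1.47 to n = 1.6) the reflected ray undergoes a half-wave phase shift.
Bottom surface (1.6 → 1.33): reflection off a lower-index medium gives no phase shift.
The two reflections differ by half a wavelength.
For dark reflection here: 2 n t = m λ.
The fourth-smallest nonzero thickness corresponds to m = 4: t = m λ / (2 n) = 4.00 × 611 / (2 × 1.6) = 764 nm.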